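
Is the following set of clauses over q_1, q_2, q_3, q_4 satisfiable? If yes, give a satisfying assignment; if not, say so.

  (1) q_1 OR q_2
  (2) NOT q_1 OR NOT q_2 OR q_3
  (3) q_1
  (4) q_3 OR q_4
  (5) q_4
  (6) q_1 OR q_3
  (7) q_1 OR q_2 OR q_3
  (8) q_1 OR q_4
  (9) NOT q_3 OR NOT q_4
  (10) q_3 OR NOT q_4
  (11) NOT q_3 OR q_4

UNSATISFIABLE

Case q_1 = True:
  (q_4) forces q_4 = True.
  (NOT q_3 OR NOT q_4) forces q_3 = False.
  Clause (q_3 OR NOT q_4) is falsified — contradiction.
Case q_1 = False:
  Clause (q_1) is falsified — contradiction.
Both cases fail, so the formula is unsatisfiable.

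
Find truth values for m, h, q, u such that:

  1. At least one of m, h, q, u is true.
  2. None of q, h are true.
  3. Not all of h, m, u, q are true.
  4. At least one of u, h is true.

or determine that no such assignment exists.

m = True, h = False, q = False, u = True

  (1) {m, h, q, u}: 2 true — at least one ✓
  (2) {q, h}: 0 true — none ✓
  (3) {h, m, u, q}: 2/4 true — not all ✓
  (4) {u, h}: 1 true — at least one ✓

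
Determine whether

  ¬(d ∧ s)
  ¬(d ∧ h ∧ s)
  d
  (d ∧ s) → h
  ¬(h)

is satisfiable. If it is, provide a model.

d=T, s=F, h=F

Unit clause (¬h) forces h = False.
Unit clause (d) forces d = True.
In (¬d ∨ h ∨ ¬s) only ¬s is left, so s = False.
Check each clause:
  (¬h): ¬h holds.
  (d): d holds.
  (¬d ∨ ¬h ∨ ¬s): ¬h holds.
  (¬d ∨ h ∨ ¬s): ¬s holds.
  (¬d ∨ ¬s): ¬s holds.
All clauses satisfied.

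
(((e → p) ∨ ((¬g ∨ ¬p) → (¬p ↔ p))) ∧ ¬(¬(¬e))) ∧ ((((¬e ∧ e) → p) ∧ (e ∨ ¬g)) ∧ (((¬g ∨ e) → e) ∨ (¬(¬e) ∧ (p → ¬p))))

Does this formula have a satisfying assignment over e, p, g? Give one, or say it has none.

Unsatisfiable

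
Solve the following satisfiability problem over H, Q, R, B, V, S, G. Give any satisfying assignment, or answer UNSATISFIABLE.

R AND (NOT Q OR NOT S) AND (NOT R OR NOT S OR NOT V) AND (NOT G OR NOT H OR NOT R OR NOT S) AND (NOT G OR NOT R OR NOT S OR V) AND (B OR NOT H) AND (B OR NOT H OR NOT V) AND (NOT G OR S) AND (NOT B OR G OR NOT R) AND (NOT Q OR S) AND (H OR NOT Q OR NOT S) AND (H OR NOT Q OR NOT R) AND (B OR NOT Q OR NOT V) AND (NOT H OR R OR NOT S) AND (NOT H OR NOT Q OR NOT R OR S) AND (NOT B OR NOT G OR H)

H: False, Q: False, R: True, B: False, V: True, S: False, G: False

Unit clause (R) forces R = True.
Set H = False.
  then (H OR NOT Q OR NOT R) forces Q = False.
Try B = True:
  (NOT B OR G OR NOT R) forces G = True.
  clause (NOT B OR NOT G OR H) is falsified — backtrack.
So B = False.
Set V = True.
  then (NOT R OR NOT S OR NOT V) forces S = False.
  then (NOT G OR S) forces G = False.
All clauses satisfied.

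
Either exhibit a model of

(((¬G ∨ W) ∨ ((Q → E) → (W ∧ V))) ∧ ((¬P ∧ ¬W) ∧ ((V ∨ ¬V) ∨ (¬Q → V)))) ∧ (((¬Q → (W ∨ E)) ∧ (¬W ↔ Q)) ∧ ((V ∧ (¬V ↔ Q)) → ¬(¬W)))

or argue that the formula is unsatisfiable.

E: True; G: False; Q: True; W: False; V: False; P: False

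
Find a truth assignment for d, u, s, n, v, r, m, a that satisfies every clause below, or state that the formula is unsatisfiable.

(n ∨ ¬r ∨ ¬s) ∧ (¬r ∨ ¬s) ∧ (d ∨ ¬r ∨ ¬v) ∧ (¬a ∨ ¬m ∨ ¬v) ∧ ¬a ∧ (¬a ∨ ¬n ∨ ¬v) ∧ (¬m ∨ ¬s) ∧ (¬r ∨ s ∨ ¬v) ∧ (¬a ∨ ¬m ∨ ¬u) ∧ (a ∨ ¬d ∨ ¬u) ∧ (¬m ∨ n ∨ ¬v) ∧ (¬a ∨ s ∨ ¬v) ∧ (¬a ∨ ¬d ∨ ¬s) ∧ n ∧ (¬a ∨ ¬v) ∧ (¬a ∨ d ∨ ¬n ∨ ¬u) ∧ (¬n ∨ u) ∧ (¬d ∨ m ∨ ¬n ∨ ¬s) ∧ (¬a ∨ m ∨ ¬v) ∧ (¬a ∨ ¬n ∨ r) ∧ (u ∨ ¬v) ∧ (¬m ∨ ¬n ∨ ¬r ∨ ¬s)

d = False, u = True, s = True, n = True, v = False, r = False, m = False, a = False

Unit clause (¬a) forces a = False.
Unit clause (n) forces n = True.
In (¬n ∨ u) only u is left, so u = True.
In (a ∨ ¬d ∨ ¬u) only ¬d is left, so d = False.
Set s = True.
  then (¬r ∨ ¬s) forces r = False.
  then (¬m ∨ ¬s) forces m = False.
Set v = False.
All clauses satisfied.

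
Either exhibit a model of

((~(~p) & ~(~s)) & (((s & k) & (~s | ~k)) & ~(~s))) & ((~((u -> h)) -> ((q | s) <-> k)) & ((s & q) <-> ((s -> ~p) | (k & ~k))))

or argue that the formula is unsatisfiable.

Case s = True: the formula simplifies to (~(~p) & (k & ~k)) & ((~((u -> h)) -> k) & (q <-> (~p | (k & ~k)))).
  k = True: the conjunct ~k is False.
  k = False: the conjunct k is False.
Case s = False: the conjunct ~(~s) becomes ~(~False) = False.
Both cases fail — unsatisfiable.

The formula is unsatisfiable.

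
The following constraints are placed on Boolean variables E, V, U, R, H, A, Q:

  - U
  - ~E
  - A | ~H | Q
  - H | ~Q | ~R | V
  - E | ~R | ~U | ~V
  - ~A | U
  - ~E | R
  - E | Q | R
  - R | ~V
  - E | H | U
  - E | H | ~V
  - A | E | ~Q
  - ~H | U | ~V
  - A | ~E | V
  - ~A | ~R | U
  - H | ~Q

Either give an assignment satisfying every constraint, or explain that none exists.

E: False, V: False, U: True, R: True, H: True, A: True, Q: True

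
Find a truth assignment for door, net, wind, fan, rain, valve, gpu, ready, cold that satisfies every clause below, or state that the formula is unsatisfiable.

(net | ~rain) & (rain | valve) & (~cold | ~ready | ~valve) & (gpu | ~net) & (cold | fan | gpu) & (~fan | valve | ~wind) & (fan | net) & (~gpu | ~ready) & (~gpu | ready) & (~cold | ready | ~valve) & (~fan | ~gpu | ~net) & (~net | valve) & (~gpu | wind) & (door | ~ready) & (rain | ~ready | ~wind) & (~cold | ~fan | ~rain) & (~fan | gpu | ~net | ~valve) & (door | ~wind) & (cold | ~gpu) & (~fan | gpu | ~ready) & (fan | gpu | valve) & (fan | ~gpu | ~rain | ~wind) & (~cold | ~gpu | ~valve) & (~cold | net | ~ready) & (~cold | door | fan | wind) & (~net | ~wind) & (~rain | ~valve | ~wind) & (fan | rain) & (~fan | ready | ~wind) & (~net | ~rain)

Set door = True.
Try net = True:
  (gpu | ~net) forces gpu = True.
  (~gpu | ~ready) forces ready = False.
  clause (~gpu | ready) is falsified — backtrack.
So net = False.
  then (net | ~rain) forces rain = False.
  then (rain | valve) forces valve = True.
  then (fan | net) forces fan = True.
Try wind = True:
  (rain | ~ready | ~wind) forces ready = False.
  clause (~fan | ready | ~wind) is falsified — backtrack.
So wind = False.
  then (~gpu | wind) forces gpu = False.
  then (~fan | gpu | ~ready) forces ready = False.
  then (~cold | ready | ~valve) forces cold = False.
All clauses satisfied.

door = True, net = False, wind = False, fan = True, rain = False, valve = True, gpu = False, ready = False, cold = False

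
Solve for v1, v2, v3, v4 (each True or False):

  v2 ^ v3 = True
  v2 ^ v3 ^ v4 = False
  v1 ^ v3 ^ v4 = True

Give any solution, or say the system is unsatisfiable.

v1 = False, v2 = True, v3 = False, v4 = True

v2 ^ v3 = T ^ F = True ✓
v2 ^ v3 ^ v4 = T ^ F ^ T = False ✓
v1 ^ v3 ^ v4 = F ^ F ^ T = True ✓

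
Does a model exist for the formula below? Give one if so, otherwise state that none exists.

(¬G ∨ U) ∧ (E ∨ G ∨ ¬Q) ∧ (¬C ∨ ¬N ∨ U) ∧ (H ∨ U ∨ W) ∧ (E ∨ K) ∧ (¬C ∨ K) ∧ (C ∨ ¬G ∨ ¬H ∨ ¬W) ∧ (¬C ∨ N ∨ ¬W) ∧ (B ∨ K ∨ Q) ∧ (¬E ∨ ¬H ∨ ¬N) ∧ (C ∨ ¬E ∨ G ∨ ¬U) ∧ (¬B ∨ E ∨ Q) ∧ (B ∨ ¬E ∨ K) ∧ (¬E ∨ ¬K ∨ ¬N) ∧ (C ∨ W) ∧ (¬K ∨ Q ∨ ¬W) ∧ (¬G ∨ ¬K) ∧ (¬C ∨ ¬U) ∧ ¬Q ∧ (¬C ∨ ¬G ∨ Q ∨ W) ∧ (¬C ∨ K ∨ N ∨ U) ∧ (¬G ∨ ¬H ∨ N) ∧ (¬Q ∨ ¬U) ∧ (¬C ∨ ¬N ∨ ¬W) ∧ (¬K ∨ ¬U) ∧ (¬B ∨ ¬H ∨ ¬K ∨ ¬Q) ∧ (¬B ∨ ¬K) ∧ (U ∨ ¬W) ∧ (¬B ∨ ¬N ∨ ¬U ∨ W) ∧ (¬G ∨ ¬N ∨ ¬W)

C = False, K = False, E = True, U = True, H = False, N = False, B = True, W = True, G = True, Q = False

Unit clause (¬Q) forces Q = False.
Set C = False.
  then (C ∨ W) forces W = True.
  then (¬K ∨ Q ∨ ¬W) forces K = False.
  then (U ∨ ¬W) forces U = True.
  then (E ∨ K) forces E = True.
  then (B ∨ K ∨ Q) forces B = True.
  then (C ∨ ¬E ∨ G ∨ ¬U) forces G = True.
  then (¬G ∨ ¬N ∨ ¬W) forces N = False.
  then (C ∨ ¬G ∨ ¬H ∨ ¬W) forces H = False.
All clauses satisfied.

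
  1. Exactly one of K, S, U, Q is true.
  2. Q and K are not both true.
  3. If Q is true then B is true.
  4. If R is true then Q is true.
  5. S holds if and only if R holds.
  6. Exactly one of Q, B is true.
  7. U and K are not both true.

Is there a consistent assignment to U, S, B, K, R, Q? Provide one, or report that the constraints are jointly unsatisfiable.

U = False, S = False, B = True, K = True, R = False, Q = False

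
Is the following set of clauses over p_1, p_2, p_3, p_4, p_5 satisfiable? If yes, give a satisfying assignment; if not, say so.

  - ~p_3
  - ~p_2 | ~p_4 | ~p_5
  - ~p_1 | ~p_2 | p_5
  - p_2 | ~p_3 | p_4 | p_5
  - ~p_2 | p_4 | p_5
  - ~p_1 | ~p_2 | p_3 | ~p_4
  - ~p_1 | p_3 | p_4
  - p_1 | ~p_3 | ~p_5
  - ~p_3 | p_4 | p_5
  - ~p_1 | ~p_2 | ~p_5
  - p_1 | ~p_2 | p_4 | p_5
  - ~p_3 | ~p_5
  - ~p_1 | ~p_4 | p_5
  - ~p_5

Unit clause (~p_3) forces p_3 = False.
Unit clause (~p_5) forces p_5 = False.
Try p_1 = True:
  (~p_1 | ~p_2 | p_5) forces p_2 = False.
  (~p_1 | p_3 | p_4) forces p_4 = True.
  clause (~p_1 | ~p_4 | p_5) is falsified — backtrack.
So p_1 = False.
Set p_2 = False.
Set p_4 = True.
All clauses satisfied.

p_1 = False, p_2 = False, p_3 = False, p_4 = True, p_5 = False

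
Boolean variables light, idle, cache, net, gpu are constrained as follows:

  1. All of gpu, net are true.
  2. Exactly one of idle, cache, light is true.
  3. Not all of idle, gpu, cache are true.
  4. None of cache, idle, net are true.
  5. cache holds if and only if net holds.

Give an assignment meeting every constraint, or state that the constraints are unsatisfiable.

No satisfying assignment exists.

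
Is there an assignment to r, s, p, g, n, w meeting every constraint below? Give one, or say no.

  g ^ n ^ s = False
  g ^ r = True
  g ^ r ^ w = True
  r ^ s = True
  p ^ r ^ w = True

r=T, s=F, p=F, g=F, n=F, w=F

g ^ n ^ s = F ^ F ^ F = False ✓
g ^ r = F ^ T = True ✓
g ^ r ^ w = F ^ T ^ F = True ✓
r ^ s = T ^ F = True ✓
p ^ r ^ w = F ^ T ^ F = True ✓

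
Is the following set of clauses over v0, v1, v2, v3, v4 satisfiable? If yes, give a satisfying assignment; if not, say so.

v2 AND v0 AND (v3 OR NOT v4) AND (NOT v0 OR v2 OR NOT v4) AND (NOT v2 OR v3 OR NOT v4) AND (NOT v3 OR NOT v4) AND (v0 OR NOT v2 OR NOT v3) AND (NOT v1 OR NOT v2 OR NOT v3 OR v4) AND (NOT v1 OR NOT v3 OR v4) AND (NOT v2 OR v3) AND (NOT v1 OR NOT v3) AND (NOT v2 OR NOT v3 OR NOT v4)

v0 = True; v1 = False; v2 = True; v3 = True; v4 = False

Unit clause (v2) forces v2 = True.
Unit clause (v0) forces v0 = True.
In (NOT v2 OR v3) only v3 is left, so v3 = True.
In (NOT v1 OR NOT v3) only NOT v1 is left, so v1 = False.
In (NOT v2 OR NOT v3 OR NOT v4) only NOT v4 is left, so v4 = False.
All clauses satisfied.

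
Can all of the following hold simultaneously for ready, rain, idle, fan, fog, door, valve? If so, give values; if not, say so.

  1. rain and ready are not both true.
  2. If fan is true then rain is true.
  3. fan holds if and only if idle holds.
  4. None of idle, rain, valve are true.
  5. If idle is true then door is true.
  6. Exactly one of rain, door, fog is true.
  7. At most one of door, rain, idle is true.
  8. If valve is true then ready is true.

ready = False, rain = False, idle = False, fan = False, fog = False, door = True, valve = False

  (1) rain=F, ready=F — not both ✓
  (2) fan=F ⇒ rain: vacuous ✓
  (3) fan=F, idle=F — same ✓
  (4) {idle, rain, valve}: 0 true — none ✓
  (5) idle=F ⇒ door: vacuous ✓
  (6) {rain, door, fog}: 1 true — exactly one ✓
  (7) {door, rain, idle}: 1 true — at most one ✓
  (8) valve=F ⇒ ready: vacuous ✓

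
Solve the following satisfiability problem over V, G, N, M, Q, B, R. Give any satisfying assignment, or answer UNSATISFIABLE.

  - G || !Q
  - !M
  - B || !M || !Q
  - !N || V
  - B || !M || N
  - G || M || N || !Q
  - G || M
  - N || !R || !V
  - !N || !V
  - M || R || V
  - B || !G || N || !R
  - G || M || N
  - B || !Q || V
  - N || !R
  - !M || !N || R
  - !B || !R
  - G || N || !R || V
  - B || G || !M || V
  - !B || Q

Unit clause (!M) forces M = False.
In (G || M) only G is left, so G = True.
Try V = False:
  (!N || V) forces N = False.
  (M || R || V) forces R = True.
  clause (N || !R) is falsified — backtrack.
So V = True.
  then (!N || !V) forces N = False.
  then (N || !R) forces R = False.
Set Q = False.
  then (!B || Q) forces B = False.
All clauses satisfied.

V: True, G: True, N: False, M: False, Q: False, B: False, R: False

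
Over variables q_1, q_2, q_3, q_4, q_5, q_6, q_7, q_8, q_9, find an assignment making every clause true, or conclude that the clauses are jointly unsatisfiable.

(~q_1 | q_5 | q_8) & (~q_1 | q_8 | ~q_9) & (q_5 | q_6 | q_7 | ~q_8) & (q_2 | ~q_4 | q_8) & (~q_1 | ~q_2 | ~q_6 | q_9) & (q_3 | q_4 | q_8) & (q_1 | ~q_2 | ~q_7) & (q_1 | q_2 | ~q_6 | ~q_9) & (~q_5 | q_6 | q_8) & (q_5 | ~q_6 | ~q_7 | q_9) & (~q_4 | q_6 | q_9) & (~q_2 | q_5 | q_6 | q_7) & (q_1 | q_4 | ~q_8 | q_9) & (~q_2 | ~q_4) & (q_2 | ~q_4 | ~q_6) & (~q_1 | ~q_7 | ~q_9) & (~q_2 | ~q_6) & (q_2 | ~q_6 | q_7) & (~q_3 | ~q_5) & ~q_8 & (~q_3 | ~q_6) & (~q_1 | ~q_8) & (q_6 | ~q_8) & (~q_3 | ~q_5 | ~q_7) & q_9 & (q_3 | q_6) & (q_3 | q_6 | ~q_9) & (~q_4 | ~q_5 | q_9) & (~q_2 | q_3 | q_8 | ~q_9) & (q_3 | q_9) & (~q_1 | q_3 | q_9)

q_1 = False, q_2 = False, q_3 = True, q_4 = False, q_5 = False, q_6 = False, q_7 = True, q_8 = False, q_9 = True

Unit clause (~q_8) forces q_8 = False.
Unit clause (q_9) forces q_9 = True.
In (~q_1 | q_8 | ~q_9) only ~q_1 is left, so q_1 = False.
Set q_2 = False.
  then (q_2 | ~q_4 | q_8) forces q_4 = False.
  then (q_3 | q_4 | q_8) forces q_3 = True.
  then (q_1 | q_2 | ~q_6 | ~q_9) forces q_6 = False.
  then (~q_5 | q_6 | q_8) forces q_5 = False.
Set q_7 = True.
All clauses satisfied.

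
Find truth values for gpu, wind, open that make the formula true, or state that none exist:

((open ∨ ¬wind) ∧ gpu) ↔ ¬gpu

gpu=T, wind=T, open=F

  ((open ∨ ¬wind) ∧ gpu) ↔ ¬gpu = True
    (open ∨ ¬wind) ∧ gpu = False
      open ∨ ¬wind = False
        ¬wind = False
    ¬gpu = False
The formula evaluates to True.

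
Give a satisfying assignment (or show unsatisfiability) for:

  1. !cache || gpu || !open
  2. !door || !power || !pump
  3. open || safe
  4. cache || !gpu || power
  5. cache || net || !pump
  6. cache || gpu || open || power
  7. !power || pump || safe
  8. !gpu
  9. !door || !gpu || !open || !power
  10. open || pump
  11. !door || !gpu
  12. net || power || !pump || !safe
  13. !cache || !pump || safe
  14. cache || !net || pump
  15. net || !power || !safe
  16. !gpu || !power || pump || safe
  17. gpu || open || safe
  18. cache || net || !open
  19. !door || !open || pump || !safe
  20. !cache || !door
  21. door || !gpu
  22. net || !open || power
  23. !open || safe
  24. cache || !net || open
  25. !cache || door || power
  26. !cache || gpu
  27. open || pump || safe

Unit clause (!gpu) forces gpu = False.
In (!cache || gpu) only !cache is left, so cache = False.
Set power = False.
  then (cache || gpu || open || power) forces open = True.
  then (cache || net || !open) forces net = True.
  then (!open || safe) forces safe = True.
  then (cache || !net || pump) forces pump = True.
Set door = True.
All clauses satisfied.

power = False, open = True, net = True, pump = True, gpu = False, door = True, cache = False, safe = True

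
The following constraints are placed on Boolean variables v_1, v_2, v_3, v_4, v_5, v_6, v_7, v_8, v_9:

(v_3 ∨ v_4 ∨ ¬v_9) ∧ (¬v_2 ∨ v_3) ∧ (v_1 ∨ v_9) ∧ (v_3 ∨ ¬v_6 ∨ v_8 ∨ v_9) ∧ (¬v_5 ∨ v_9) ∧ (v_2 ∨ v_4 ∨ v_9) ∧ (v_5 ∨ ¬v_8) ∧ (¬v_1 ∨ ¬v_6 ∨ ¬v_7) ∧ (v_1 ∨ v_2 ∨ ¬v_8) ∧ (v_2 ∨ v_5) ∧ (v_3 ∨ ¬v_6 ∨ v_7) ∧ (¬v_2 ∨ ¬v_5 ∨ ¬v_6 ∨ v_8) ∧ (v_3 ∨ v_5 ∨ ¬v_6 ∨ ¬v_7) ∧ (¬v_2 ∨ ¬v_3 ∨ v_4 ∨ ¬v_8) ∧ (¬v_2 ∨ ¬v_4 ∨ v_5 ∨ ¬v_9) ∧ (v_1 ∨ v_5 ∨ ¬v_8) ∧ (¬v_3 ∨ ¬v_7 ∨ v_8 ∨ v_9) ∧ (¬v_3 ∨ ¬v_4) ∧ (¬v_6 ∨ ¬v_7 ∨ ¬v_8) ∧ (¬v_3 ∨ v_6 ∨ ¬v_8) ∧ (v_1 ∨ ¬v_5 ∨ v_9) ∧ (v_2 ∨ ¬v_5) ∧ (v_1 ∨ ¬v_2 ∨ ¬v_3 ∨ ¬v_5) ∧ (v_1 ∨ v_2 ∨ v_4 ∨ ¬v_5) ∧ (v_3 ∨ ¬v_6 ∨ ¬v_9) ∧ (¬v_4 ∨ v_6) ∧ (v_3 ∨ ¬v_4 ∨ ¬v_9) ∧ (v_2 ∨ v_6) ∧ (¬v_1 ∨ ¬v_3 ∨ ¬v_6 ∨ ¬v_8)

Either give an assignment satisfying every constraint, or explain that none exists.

v_1 = True, v_2 = True, v_3 = True, v_4 = False, v_5 = False, v_6 = False, v_7 = True, v_8 = False, v_9 = True

Set v_1 = True.
Try v_2 = False:
  (v_2 ∨ v_5) forces v_5 = True.
  clause (v_2 ∨ ¬v_5) is falsified — backtrack.
So v_2 = True.
  then (¬v_2 ∨ v_3) forces v_3 = True.
  then (¬v_3 ∨ ¬v_4) forces v_4 = False.
  then (¬v_2 ∨ ¬v_3 ∨ v_4 ∨ ¬v_8) forces v_8 = False.
Set v_5 = False.
Set v_6 = False.
Set v_7 = True.
  then (¬v_3 ∨ ¬v_7 ∨ v_8 ∨ v_9) forces v_9 = True.
All clauses satisfied.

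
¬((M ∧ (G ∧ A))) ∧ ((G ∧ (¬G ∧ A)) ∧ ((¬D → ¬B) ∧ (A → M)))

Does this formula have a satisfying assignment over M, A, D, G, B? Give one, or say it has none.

UNSATISFIABLE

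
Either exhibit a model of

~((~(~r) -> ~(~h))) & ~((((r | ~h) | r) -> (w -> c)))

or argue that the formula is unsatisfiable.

c: False; h: False; w: True; r: True

  ~((~(~r) -> ~(~h))) = True
    ~(~r) -> ~(~h) = False
      ~(~r) = True
        ~r = False
      ~(~h) = False
        ~h = True
  ~((((r | ~h) | r) -> (w -> c))) = True
    ((r | ~h) | r) -> (w -> c) = False
      (r | ~h) | r = True
        r | ~h = True
          ~h = True
      w -> c = False
Both conjuncts True, so the formula holds.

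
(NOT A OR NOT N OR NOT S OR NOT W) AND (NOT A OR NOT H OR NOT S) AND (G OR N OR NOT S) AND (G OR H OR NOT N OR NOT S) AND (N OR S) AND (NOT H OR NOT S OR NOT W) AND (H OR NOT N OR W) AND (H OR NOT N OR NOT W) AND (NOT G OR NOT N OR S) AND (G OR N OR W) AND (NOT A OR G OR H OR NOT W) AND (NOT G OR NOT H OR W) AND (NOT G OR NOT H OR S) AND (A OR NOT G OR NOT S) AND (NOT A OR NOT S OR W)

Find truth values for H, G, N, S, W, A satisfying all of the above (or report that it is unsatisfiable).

H=T, G=F, N=T, S=F, W=T, A=F

Set H = True.
Try G = True:
  (NOT G OR NOT H OR W) forces W = True.
  (NOT H OR NOT S OR NOT W) forces S = False.
  clause (NOT G OR NOT H OR S) is falsified — backtrack.
So G = False.
Set N = True.
Set S = False.
Set W = True.
Set A = False.
All clauses satisfied.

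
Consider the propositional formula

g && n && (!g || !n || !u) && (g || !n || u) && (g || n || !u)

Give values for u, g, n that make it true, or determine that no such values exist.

u=F; g=T; n=T

Unit clause (g) forces g = True.
Unit clause (n) forces n = True.
In (!g || !n || !u) only !u is left, so u = False.
Check each clause:
  (g): g holds.
  (n): n holds.
  (!g || !n || !u): !u holds.
  (g || !n || u): g holds.
  (g || n || !u): g holds.
All clauses satisfied.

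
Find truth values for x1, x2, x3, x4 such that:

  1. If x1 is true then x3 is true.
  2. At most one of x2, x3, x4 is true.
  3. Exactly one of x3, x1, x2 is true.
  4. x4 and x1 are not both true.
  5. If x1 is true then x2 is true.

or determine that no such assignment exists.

x1 = False; x2 = True; x3 = False; x4 = False

  (1) x1=F ⇒ x3: vacuous ✓
  (2) {x2, x3, x4}: 1 true — at most one ✓
  (3) {x3, x1, x2}: 1 true — exactly one ✓
  (4) x4=F, x1=F — not both ✓
  (5) x1=F ⇒ x2: vacuous ✓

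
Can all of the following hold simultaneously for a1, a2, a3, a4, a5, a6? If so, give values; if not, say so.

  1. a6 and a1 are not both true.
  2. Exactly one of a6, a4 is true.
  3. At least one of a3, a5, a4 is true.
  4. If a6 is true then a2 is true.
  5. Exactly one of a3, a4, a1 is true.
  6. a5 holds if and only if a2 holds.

a1: False, a2: True, a3: False, a4: True, a5: True, a6: False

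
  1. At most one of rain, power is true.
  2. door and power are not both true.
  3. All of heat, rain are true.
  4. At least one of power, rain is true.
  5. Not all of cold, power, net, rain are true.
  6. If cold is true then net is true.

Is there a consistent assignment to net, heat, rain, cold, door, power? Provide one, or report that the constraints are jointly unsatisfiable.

net=T; heat=T; rain=T; cold=T; door=T; power=F

  (1) {rain, power}: 1 true — at most one ✓
  (2) door=T, power=F — not both ✓
  (3) {heat, rain}: all 2 true ✓
  (4) {power, rain}: 1 true — at least one ✓
  (5) {cold, power, net, rain}: 3/4 true — not all ✓
  (6) cold=T ⇒ net: T ✓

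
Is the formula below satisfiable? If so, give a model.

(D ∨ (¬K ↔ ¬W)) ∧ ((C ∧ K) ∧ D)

K = True; C = True; W = False; D = True

  D ∨ (¬K ↔ ¬W) = True
    ¬K ↔ ¬W = False
      ¬K = False
      ¬W = True
  (C ∧ K) ∧ D = True
    C ∧ K = True
Both conjuncts True, so the formula holds.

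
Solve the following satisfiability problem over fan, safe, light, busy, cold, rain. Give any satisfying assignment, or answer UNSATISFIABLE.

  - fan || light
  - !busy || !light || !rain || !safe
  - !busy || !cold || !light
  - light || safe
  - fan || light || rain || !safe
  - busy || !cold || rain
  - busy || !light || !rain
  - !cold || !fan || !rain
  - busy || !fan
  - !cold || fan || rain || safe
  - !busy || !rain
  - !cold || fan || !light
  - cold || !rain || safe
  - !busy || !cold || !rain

Set fan = False.
  then (fan || light) forces light = True.
  then (!cold || fan || !light) forces cold = False.
Set safe = False.
  then (cold || !rain || safe) forces rain = False.
Set busy = True.
All clauses satisfied.

fan = False; safe = False; light = True; busy = True; cold = False; rain = False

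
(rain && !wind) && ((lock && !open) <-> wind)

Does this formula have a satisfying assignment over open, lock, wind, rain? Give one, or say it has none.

open = False, lock = False, wind = False, rain = True

  rain && !wind = True
    !wind = True
  (lock && !open) <-> wind = True
    lock && !open = False
      !open = True
Both conjuncts True, so the formula holds.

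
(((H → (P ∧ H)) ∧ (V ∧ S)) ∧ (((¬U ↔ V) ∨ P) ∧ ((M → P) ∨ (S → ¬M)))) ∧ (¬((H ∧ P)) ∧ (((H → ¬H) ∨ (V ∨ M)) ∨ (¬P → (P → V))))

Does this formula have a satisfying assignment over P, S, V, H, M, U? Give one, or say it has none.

P=T, S=T, V=T, H=F, M=F, U=F

  ((H → (P ∧ H)) ∧ (V ∧ S)) ∧ (((¬U ↔ V) ∨ P) ∧ ((M → P) ∨ (S → ¬M))) = True
    (H → (P ∧ H)) ∧ (V ∧ S) = True
      H → (P ∧ H) = True
        P ∧ H = False
      V ∧ S = True
    ((¬U ↔ V) ∨ P) ∧ ((M → P) ∨ (S → ¬M)) = True
      (¬U ↔ V) ∨ P = True
        ¬U ↔ V = True
          ¬U = True
      (M → P) ∨ (S → ¬M) = True
        M → P = True
        S → ¬M = True
          ¬M = True
  ¬((H ∧ P)) ∧ (((H → ¬H) ∨ (V ∨ M)) ∨ (¬P → (P → V))) = True
    ¬((H ∧ P)) = True
      H ∧ P = False
    ((H → ¬H) ∨ (V ∨ M)) ∨ (¬P → (P → V)) = True
      (H → ¬H) ∨ (V ∨ M) = True
        H → ¬H = True
          ¬H = True
        V ∨ M = True
      ¬P → (P → V) = True
        ¬P = False
        P → V = True
Both conjuncts True, so the formula holds.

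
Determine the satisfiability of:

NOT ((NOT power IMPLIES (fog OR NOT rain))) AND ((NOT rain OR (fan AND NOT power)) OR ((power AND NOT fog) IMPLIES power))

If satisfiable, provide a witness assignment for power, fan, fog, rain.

power = False; fan = False; fog = False; rain = True

  NOT ((NOT power IMPLIES (fog OR NOT rain))) = True
    NOT power IMPLIES (fog OR NOT rain) = False
      NOT power = True
      fog OR NOT rain = False
        NOT rain = False
  (NOT rain OR (fan AND NOT power)) OR ((power AND NOT fog) IMPLIES power) = True
    NOT rain OR (fan AND NOT power) = False
      NOT rain = False
      fan AND NOT power = False
        NOT power = True
    (power AND NOT fog) IMPLIES power = True
      power AND NOT fog = False
        NOT fog = True
Both conjuncts True, so the formula holds.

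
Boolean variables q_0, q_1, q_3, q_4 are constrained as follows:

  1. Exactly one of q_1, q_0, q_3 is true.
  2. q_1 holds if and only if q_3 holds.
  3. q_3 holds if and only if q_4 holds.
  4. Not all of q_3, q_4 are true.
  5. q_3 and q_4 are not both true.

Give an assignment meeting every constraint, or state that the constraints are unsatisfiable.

q_0: True, q_1: False, q_3: False, q_4: False

  (1) {q_1, q_0, q_3}: 1 true — exactly one ✓
  (2) q_1=F, q_3=F — same ✓
  (3) q_3=F, q_4=F — same ✓
  (4) {q_3, q_4}: 0/2 true — not all ✓
  (5) q_3=F, q_4=F — not both ✓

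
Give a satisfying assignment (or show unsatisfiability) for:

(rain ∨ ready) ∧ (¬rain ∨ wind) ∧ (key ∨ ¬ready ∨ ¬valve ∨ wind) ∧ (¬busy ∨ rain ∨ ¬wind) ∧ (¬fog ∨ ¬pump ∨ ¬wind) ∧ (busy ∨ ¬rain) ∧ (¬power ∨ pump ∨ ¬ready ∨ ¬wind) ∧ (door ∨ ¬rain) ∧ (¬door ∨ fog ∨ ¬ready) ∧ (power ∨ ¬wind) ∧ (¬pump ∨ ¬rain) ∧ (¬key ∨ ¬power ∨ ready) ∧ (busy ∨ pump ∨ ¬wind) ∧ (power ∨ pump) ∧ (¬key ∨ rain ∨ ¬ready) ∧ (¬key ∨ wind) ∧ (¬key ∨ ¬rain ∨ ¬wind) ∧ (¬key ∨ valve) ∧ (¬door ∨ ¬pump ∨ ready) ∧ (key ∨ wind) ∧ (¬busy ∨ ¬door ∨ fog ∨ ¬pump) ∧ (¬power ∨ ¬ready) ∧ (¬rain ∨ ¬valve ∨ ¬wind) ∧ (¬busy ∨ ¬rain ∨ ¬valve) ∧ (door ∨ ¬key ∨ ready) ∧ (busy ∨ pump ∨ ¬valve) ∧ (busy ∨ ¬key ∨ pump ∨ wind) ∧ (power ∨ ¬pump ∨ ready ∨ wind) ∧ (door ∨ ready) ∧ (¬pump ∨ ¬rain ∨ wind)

Set key = False.
  then (key ∨ wind) forces wind = True.
  then (power ∨ ¬wind) forces power = True.
  then (¬power ∨ ¬ready) forces ready = False.
  then (door ∨ ready) forces door = True.
  then (rain ∨ ready) forces rain = True.
  then (busy ∨ ¬rain) forces busy = True.
  then (¬pump ∨ ¬rain) forces pump = False.
  then (¬rain ∨ ¬valve ∨ ¬wind) forces valve = False.
Set fog = True.
All clauses satisfied.

key: False; rain: True; door: True; ready: False; pump: False; power: True; valve: False; fog: True; wind: True; busy: True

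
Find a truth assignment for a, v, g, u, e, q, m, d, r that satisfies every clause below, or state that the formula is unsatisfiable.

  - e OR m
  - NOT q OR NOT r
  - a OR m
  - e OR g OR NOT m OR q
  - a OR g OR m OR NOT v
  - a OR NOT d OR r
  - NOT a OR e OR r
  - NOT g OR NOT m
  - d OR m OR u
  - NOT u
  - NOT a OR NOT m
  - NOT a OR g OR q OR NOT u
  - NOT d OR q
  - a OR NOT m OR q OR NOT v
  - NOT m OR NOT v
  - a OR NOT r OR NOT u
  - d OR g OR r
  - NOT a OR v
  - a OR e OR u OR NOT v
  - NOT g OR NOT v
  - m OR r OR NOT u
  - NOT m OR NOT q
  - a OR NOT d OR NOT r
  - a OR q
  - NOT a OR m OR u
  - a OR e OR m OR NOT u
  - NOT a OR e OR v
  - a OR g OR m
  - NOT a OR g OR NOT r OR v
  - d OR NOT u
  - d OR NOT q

Case a = True:
  (NOT u) forces u = False.
  (NOT a OR NOT m) forces m = False.
  Clause (NOT a OR m OR u) is falsified — contradiction.
Case a = False:
  (a OR m) forces m = True.
  (NOT g OR NOT m) forces g = False.
  (NOT u) forces u = False.
  (NOT m OR NOT v) forces v = False.
  (NOT m OR NOT q) forces q = False.
  Clause (a OR q) is falsified — contradiction.
Both cases fail, so the formula is unsatisfiable.

Unsatisfiable — no assignment works.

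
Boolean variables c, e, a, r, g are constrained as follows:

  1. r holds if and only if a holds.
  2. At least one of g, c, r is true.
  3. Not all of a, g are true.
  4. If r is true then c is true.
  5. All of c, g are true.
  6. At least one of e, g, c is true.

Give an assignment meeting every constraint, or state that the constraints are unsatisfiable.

c = True; e = False; a = False; r = False; g = True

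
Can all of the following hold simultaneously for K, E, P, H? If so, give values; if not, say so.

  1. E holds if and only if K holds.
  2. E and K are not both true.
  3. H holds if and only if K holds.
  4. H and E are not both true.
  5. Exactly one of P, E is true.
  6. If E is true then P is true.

K = False; E = False; P = True; H = False

  (1) E=F, K=F — same ✓
  (2) E=F, K=F — not both ✓
  (3) H=F, K=F — same ✓
  (4) H=F, E=F — not both ✓
  (5) {P, E}: 1 true — exactly one ✓
  (6) E=F ⇒ P: vacuous ✓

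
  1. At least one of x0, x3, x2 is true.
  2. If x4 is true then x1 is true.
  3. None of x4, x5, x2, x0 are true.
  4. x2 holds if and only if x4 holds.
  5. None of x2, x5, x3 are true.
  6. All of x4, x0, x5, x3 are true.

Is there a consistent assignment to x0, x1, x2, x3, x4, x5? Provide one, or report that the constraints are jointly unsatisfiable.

Unsatisfiable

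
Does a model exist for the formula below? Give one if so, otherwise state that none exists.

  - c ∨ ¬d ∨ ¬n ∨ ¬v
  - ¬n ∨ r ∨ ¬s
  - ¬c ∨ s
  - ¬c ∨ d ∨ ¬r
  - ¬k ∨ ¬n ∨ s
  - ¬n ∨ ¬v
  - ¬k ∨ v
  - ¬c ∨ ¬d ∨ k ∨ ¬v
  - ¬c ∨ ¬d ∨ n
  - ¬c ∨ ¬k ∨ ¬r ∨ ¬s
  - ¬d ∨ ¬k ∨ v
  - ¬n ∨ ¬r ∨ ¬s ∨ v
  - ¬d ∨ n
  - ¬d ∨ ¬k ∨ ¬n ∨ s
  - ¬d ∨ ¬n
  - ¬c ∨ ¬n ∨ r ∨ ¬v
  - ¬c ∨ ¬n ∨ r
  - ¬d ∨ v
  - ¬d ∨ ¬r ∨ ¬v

Set s = False.
  then (¬c ∨ s) forces c = False.
Set r = False.
Set n = True.
  then (¬k ∨ ¬n ∨ s) forces k = False.
  then (¬n ∨ ¬v) forces v = False.
  then (¬d ∨ ¬n) forces d = False.
All clauses satisfied.

s = False, r = False, n = True, v = False, c = False, d = False, k = False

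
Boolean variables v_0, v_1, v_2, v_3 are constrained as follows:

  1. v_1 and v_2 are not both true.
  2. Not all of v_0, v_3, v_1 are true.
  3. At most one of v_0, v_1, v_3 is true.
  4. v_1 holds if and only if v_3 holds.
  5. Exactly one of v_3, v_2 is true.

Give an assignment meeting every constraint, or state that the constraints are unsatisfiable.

v_0 = False, v_1 = False, v_2 = True, v_3 = False

  (1) v_1=F, v_2=T — not both ✓
  (2) {v_0, v_3, v_1}: 0/3 true — not all ✓
  (3) {v_0, v_1, v_3}: 0 true — at most one ✓
  (4) v_1=F, v_3=F — same ✓
  (5) {v_3, v_2}: 1 true — exactly one ✓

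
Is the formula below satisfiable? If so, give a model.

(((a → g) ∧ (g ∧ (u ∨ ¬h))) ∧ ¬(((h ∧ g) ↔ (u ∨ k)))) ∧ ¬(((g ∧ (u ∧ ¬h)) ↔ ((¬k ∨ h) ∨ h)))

u: True; h: False; g: True; k: True; a: False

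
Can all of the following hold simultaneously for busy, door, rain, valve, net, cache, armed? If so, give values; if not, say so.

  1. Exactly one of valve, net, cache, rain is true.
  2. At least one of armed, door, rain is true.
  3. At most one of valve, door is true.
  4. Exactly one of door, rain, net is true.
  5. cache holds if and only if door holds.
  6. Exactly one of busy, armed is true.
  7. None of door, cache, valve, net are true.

busy = False, door = False, rain = True, valve = False, net = False, cache = False, armed = True

  (1) {valve, net, cache, rain}: 1 true — exactly one ✓
  (2) {armed, door, rain}: 2 true — at least one ✓
  (3) {valve, door}: 0 true — at most one ✓
  (4) {door, rain, net}: 1 true — exactly one ✓
  (5) cache=F, door=F — same ✓
  (6) {busy, armed}: 1 true — exactly one ✓
  (7) {door, cache, valve, net}: 0 true — none ✓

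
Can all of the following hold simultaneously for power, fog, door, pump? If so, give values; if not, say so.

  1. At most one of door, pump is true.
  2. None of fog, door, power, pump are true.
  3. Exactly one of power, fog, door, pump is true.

Case power = True:
  Constraint (2) is violated (power=T) — contradiction.
Case power = False:
  (2) forces fog = False.
  (2) forces door = False.
  (2) forces pump = False.
  Constraint (3) is violated (power=F, fog=F, door=F, pump=F) — contradiction.
Both cases fail — unsatisfiable.

Unsatisfiable — no assignment works.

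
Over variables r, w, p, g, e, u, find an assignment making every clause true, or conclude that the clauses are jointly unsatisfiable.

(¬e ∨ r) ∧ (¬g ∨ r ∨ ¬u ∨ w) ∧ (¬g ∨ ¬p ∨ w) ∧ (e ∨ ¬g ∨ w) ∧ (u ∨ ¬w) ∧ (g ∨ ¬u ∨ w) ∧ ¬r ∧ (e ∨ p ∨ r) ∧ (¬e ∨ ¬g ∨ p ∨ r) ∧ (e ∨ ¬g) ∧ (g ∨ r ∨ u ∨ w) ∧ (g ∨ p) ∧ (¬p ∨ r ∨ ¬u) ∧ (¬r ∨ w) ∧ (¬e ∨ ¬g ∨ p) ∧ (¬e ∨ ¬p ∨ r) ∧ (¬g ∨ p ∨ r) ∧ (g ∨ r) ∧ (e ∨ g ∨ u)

The formula is unsatisfiable.

Case r = True:
  Clause (¬r) is falsified — contradiction.
Case r = False:
  (¬e ∨ r) forces e = False.
  (e ∨ p ∨ r) forces p = True.
  (e ∨ ¬g) forces g = False.
  Clause (g ∨ r) is falsified — contradiction.
Both cases fail, so the formula is unsatisfiable.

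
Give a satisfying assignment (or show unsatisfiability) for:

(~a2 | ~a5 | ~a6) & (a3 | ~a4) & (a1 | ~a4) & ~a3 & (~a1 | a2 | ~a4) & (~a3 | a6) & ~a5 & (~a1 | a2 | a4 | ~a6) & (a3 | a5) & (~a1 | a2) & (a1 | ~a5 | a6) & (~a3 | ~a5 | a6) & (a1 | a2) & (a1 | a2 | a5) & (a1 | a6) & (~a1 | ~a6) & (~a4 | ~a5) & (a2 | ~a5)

Case a5 = True:
  Clause (~a5) is falsified — contradiction.
Case a5 = False:
  (~a3) forces a3 = False.
  Clause (a3 | a5) is falsified — contradiction.
Both cases fail, so the formula is unsatisfiable.

Unsatisfiable — no assignment works.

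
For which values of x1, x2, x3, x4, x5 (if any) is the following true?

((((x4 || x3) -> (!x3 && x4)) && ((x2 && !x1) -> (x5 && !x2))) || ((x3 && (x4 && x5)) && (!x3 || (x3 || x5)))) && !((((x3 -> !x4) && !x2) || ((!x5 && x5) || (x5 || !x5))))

The conjunct !((((x3 -> !x4) && !x2) || ((!x5 && x5) || (x5 || !x5)))) is unsatisfiable on its own:
  x5 = True: this becomes !((((x3 -> !x4) && !x2) || True)) = False.
  x5 = False: this becomes !((((x3 -> !x4) && !x2) || True)) = False.
So the whole conjunction is unsatisfiable.

Unsatisfiable — no assignment works.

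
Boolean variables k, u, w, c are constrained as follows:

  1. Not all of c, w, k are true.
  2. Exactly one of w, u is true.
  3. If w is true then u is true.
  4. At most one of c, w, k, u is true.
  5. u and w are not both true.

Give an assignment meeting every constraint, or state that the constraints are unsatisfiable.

k = False, u = True, w = False, c = False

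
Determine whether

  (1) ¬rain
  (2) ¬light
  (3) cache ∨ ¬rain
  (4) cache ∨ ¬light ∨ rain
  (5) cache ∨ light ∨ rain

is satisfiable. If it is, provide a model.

Unit clause (¬rain) forces rain = False.
Unit clause (¬light) forces light = False.
In (cache ∨ light ∨ rain) only cache is left, so cache = True.
Check each clause:
  (¬rain): ¬rain holds.
  (¬light): ¬light holds.
  (cache ∨ ¬rain): cache holds.
  (cache ∨ ¬light ∨ rain): cache holds.
  (cache ∨ light ∨ rain): cache holds.
All clauses satisfied.

light=F; cache=T; rain=F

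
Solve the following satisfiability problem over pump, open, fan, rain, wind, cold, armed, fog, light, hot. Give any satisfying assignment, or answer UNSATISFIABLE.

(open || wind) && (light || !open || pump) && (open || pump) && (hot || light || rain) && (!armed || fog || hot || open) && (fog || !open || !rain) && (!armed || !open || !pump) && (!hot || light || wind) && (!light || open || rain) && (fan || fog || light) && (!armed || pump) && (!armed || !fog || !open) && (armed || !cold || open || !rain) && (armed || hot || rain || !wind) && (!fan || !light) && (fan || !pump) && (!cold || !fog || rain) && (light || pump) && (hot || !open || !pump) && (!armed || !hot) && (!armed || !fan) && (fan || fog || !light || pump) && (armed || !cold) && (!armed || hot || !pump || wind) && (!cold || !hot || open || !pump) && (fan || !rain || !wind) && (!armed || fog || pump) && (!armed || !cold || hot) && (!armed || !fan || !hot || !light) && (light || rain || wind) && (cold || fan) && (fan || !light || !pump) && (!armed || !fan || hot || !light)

Set pump = True.
  then (fan || !pump) forces fan = True.
  then (!armed || !fan) forces armed = False.
  then (armed || !cold) forces cold = False.
  then (!fan || !light) forces light = False.
Set open = False.
  then (open || wind) forces wind = True.
Set rain = False.
  then (hot || light || rain) forces hot = True.
Set fog = False.
All clauses satisfied.

pump = True, open = False, fan = True, rain = False, wind = True, cold = False, armed = False, fog = False, light = False, hot = True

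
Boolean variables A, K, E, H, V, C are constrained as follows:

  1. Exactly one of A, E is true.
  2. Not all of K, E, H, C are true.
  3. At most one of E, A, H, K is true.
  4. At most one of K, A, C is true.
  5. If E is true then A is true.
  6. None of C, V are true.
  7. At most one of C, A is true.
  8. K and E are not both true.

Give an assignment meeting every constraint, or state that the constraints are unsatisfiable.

A: True, K: False, E: False, H: False, V: False, C: False

  (1) {A, E}: 1 true — exactly one ✓
  (2) {K, E, H, C}: 0/4 true — not all ✓
  (3) {E, A, H, K}: 1 true — at most one ✓
  (4) {K, A, C}: 1 true — at most one ✓
  (5) E=F ⇒ A: vacuous ✓
  (6) {C, V}: 0 true — none ✓
  (7) {C, A}: 1 true — at most one ✓
  (8) K=F, E=F — not both ✓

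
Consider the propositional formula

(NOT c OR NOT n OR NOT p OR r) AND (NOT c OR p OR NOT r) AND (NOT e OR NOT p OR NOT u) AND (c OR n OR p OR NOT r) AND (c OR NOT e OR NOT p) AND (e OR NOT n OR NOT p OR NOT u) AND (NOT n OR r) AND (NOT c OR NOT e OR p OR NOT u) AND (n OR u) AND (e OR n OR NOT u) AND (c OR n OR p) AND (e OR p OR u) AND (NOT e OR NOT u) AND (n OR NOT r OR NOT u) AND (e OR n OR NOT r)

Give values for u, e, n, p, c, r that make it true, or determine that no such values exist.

u = False; e = True; n = True; p = False; c = False; r = True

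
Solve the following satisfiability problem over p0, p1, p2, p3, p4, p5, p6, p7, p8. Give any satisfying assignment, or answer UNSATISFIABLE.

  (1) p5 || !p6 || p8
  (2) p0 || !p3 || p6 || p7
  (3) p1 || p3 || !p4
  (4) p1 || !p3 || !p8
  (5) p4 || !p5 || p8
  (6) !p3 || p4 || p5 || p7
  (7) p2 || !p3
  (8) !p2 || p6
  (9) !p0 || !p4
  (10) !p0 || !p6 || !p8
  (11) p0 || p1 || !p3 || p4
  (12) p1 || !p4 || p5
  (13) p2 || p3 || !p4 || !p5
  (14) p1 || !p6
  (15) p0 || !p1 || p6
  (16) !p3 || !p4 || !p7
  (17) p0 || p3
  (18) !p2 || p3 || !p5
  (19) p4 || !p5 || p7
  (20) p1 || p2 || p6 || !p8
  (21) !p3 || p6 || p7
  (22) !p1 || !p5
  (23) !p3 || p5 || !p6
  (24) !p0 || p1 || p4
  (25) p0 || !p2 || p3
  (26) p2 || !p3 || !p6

p0 = True, p1 = True, p2 = False, p3 = False, p4 = False, p5 = False, p6 = False, p7 = True, p8 = False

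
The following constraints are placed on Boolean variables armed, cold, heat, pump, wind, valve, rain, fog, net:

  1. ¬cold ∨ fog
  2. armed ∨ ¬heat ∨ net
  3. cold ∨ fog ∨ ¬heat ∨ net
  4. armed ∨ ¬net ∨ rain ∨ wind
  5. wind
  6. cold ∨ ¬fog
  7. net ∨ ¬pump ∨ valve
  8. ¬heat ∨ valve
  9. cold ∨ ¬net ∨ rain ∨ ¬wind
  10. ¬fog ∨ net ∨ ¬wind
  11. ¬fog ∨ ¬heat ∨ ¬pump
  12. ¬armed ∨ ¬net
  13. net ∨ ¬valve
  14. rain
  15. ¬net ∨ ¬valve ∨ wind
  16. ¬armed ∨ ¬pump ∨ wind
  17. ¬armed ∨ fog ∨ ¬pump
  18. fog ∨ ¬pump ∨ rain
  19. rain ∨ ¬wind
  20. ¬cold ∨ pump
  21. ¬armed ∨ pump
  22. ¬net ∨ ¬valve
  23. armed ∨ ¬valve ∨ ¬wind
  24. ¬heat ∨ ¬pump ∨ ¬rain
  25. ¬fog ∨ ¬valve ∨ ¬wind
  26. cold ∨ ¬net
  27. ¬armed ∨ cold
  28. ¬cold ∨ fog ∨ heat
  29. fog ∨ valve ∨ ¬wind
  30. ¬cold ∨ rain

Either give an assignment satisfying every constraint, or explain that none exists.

armed: False; cold: True; heat: False; pump: True; wind: True; valve: False; rain: True; fog: True; net: True

Unit clause (wind) forces wind = True.
Unit clause (rain) forces rain = True.
Try armed = True:
  (¬armed ∨ ¬net) forces net = False.
  (¬fog ∨ net ∨ ¬wind) forces fog = False.
  (¬cold ∨ fog) forces cold = False.
  clause (¬armed ∨ cold) is falsified — backtrack.
So armed = False.
  then (armed ∨ ¬valve ∨ ¬wind) forces valve = False.
  then (fog ∨ valve ∨ ¬wind) forces fog = True.
  then (cold ∨ ¬fog) forces cold = True.
  then (¬heat ∨ valve) forces heat = False.
  then (¬fog ∨ net ∨ ¬wind) forces net = True.
  then (¬cold ∨ pump) forces pump = True.
All clauses satisfied.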